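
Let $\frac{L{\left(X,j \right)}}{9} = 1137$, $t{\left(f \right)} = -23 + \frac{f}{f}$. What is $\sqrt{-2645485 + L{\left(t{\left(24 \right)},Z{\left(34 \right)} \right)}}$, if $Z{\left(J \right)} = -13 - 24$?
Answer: $2 i \sqrt{658813} \approx 1623.3 i$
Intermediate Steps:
$Z{\left(J \right)} = -37$ ($Z{\left(J \right)} = -13 - 24 = -37$)
$t{\left(f \right)} = -22$ ($t{\left(f \right)} = -23 + 1 = -22$)
$L{\left(X,j \right)} = 10233$ ($L{\left(X,j \right)} = 9 \cdot 1137 = 10233$)
$\sqrt{-2645485 + L{\left(t{\left(24 \right)},Z{\left(34 \right)} \right)}} = \sqrt{-2645485 + 10233} = \sqrt{-2635252} = 2 i \sqrt{658813}$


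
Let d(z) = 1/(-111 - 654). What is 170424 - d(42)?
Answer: 130374361/765 ≈ 1.7042e+5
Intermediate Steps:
d(z) = -1/765 (d(z) = 1/(-765) = -1/765)
170424 - d(42) = 170424 - 1*(-1/765) = 170424 + 1/765 = 130374361/765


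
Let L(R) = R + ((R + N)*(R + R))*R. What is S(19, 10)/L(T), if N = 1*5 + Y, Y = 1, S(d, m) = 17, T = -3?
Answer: ⅓ ≈ 0.33333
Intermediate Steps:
N = 6 (N = 1*5 + 1 = 5 + 1 = 6)
L(R) = R + 2*R²*(6 + R) (L(R) = R + ((R + 6)*(R + R))*R = R + ((6 + R)*(2*R))*R = R + (2*R*(6 + R))*R = R + 2*R²*(6 + R))
S(19, 10)/L(T) = 17/((-3*(1 + 2*(-3)² + 12*(-3)))) = 17/((-3*(1 + 2*9 - 36))) = 17/((-3*(1 + 18 - 36))) = 17/((-3*(-17))) = 17/51 = 17*(1/51) = ⅓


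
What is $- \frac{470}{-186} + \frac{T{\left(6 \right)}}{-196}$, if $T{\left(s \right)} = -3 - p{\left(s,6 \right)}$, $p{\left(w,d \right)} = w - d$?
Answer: $\frac{46339}{18228} \approx 2.5422$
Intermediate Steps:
$T{\left(s \right)} = 3 - s$ ($T{\left(s \right)} = -3 - \left(s - 6\right) = -3 - \left(-6 + s\right) = 3 - s$)
$- \frac{470}{-186} + \frac{T{\left(6 \right)}}{-196} = - \frac{470}{-186} + \frac{3 - 6}{-196} = \left(-470\right) \left(- \frac{1}{186}\right) + \left(3 - 6\right) \left(- \frac{1}{196}\right) = \frac{235}{93} - - \frac{3}{196} = \frac{235}{93} + \frac{3}{196} = \frac{46339}{18228}$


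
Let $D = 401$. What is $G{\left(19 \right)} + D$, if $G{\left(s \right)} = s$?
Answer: $420$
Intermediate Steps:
$G{\left(19 \right)} + D = 19 + 401 = 420$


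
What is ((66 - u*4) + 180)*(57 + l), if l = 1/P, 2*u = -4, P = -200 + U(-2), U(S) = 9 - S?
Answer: 2736088/189 ≈ 14477.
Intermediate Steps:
P = -189 (P = -200 + (9 - 1*(-2)) = -200 + (9 + 2) = -200 + 11 = -189)
u = -2 (u = (1/2)*(-4) = -2)
l = -1/189 (l = 1/(-189) = -1/189 ≈ -0.0052910)
((66 - u*4) + 180)*(57 + l) = ((66 - (-2*4)) + 180)*(57 - 1/189) = ((66 - (-8)) + 180)*(10772/189) = ((66 - 1*(-8)) + 180)*(10772/189) = ((66 + 8) + 180)*(10772/189) = (74 + 180)*(10772/189) = 254*(10772/189) = 2736088/189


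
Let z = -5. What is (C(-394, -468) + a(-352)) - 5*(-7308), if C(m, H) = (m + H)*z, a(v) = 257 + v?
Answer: 40755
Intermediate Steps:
C(m, H) = -5*H - 5*m (C(m, H) = (m + H)*(-5) = (H + m)*(-5) = -5*H - 5*m)
(C(-394, -468) + a(-352)) - 5*(-7308) = ((-5*(-468) - 5*(-394)) + (257 - 352)) - 5*(-7308) = ((2340 + 1970) - 95) + 36540 = (4310 - 95) + 36540 = 4215 + 36540 = 40755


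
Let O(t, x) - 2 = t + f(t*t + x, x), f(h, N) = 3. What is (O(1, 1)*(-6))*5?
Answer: -180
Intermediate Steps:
O(t, x) = 5 + t (O(t, x) = 2 + (t + 3) = 2 + (3 + t) = 5 + t)
(O(1, 1)*(-6))*5 = ((5 + 1)*(-6))*5 = (6*(-6))*5 = -36*5 = -180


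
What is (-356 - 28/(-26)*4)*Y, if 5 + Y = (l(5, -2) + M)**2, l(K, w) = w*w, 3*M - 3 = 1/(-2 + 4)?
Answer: -99187/13 ≈ -7629.8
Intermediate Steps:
M = 7/6 (M = 1 + 1/(3*(-2 + 4)) = 1 + (1/3)/2 = 1 + (1/3)*(1/2) = 1 + 1/6 = 7/6 ≈ 1.1667)
l(K, w) = w**2
Y = 781/36 (Y = -5 + ((-2)**2 + 7/6)**2 = -5 + (4 + 7/6)**2 = -5 + (31/6)**2 = -5 + 961/36 = 781/36 ≈ 21.694)
(-356 - 28/(-26)*4)*Y = (-356 - 28/(-26)*4)*(781/36) = (-356 - 28*(-1/26)*4)*(781/36) = (-356 - (-14)*4/13)*(781/36) = (-356 - 1*(-56/13))*(781/36) = (-356 + 56/13)*(781/36) = -4572/13*781/36 = -99187/13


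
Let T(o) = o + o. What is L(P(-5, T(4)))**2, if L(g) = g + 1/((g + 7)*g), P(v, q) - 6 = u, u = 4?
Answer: 2893401/28900 ≈ 100.12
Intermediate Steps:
T(o) = 2*o
P(v, q) = 10 (P(v, q) = 6 + 4 = 10)
L(g) = g + 1/(g*(7 + g)) (L(g) = g + 1/((7 + g)*g) = g + 1/(g*(7 + g)))
L(P(-5, T(4)))**2 = ((1 + 10**3 + 7*10**2)/(10*(7 + 10)))**2 = ((1/10)*(1 + 1000 + 7*100)/17)**2 = ((1/10)*(1/17)*(1 + 1000 + 700))**2 = ((1/10)*(1/17)*1701)**2 = (1701/170)**2 = 2893401/28900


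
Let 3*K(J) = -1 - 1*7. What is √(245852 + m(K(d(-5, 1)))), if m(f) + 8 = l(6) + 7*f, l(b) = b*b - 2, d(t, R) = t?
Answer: √2212734/3 ≈ 495.84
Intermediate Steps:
K(J) = -8/3 (K(J) = (-1 - 1*7)/3 = (-1 - 7)/3 = (⅓)*(-8) = -8/3)
l(b) = -2 + b² (l(b) = b² - 2 = -2 + b²)
m(f) = 26 + 7*f (m(f) = -8 + ((-2 + 6²) + 7*f) = -8 + ((-2 + 36) + 7*f) = -8 + (34 + 7*f) = 26 + 7*f)
√(245852 + m(K(d(-5, 1)))) = √(245852 + (26 + 7*(-8/3))) = √(245852 + (26 - 56/3)) = √(245852 + 22/3) = √(737578/3) = √2212734/3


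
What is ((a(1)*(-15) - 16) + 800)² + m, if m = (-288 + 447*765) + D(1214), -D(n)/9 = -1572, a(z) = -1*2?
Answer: 1018411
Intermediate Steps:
a(z) = -2
D(n) = 14148 (D(n) = -9*(-1572) = 14148)
m = 355815 (m = (-288 + 447*765) + 14148 = (-288 + 341955) + 14148 = 341667 + 14148 = 355815)
((a(1)*(-15) - 16) + 800)² + m = ((-2*(-15) - 16) + 800)² + 355815 = ((30 - 16) + 800)² + 355815 = (14 + 800)² + 355815 = 814² + 355815 = 662596 + 355815 = 1018411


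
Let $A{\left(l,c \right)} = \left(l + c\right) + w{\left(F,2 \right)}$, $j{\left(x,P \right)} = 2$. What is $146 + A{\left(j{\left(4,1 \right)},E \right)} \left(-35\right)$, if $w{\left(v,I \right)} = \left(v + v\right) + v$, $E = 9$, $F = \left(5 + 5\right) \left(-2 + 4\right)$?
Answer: $-2339$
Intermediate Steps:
$F = 20$ ($F = 10 \cdot 2 = 20$)
$w{\left(v,I \right)} = 3 v$ ($w{\left(v,I \right)} = 2 v + v = 3 v$)
$A{\left(l,c \right)} = 60 + c + l$ ($A{\left(l,c \right)} = \left(l + c\right) + 3 \cdot 20 = \left(c + l\right) + 60 = 60 + c + l$)
$146 + A{\left(j{\left(4,1 \right)},E \right)} \left(-35\right) = 146 + \left(60 + 9 + 2\right) \left(-35\right) = 146 + 71 \left(-35\right) = 146 - 2485 = -2339$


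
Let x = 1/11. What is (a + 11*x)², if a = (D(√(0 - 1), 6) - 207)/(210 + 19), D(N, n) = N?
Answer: (22 + I)²/52441 ≈ 0.0092103 + 0.00083904*I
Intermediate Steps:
x = 1/11 (x = 1*(1/11) = 1/11 ≈ 0.090909)
a = -207/229 + I/229 (a = (√(0 - 1) - 207)/(210 + 19) = (√(-1) - 207)/229 = (I - 207)*(1/229) = (-207 + I)*(1/229) = -207/229 + I/229 ≈ -0.90393 + 0.0043668*I)
(a + 11*x)² = ((-207/229 + I/229) + 11*(1/11))² = ((-207/229 + I/229) + 1)² = (22/229 + I/229)²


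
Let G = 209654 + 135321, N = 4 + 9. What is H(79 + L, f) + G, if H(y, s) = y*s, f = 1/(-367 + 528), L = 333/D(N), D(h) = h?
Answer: 722034035/2093 ≈ 3.4498e+5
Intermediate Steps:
N = 13
G = 344975
L = 333/13 ≈ 25.615
f = 1/161 ≈ 0.0062112
H(y, s) = s*y
H(79 + L, f) + G = (79 + 333/13)/161 + 344975 = (1/161)*(1360/13) + 344975 = 1360/2093 + 344975 = 722034035/2093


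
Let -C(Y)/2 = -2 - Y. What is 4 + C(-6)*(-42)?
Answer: 340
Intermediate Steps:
C(Y) = 4 + 2*Y (C(Y) = -2*(-2 - Y) = 4 + 2*Y)
4 + C(-6)*(-42) = 4 + (4 + 2*(-6))*(-42) = 4 + (4 - 12)*(-42) = 4 - 8*(-42) = 4 + 336 = 340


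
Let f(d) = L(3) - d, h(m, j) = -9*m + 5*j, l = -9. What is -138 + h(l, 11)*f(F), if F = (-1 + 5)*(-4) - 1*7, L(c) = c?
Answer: 3398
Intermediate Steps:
F = -23 (F = 4*(-4) - 7 = -16 - 7 = -23)
f(d) = 3 - d
-138 + h(l, 11)*f(F) = -138 + (-9*(-9) + 5*11)*(3 - 1*(-23)) = -138 + (81 + 55)*(3 + 23) = -138 + 136*26 = -138 + 3536 = 3398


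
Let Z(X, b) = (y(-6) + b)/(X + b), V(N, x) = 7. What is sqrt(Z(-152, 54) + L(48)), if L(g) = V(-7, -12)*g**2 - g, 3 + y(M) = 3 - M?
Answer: sqrt(787890)/7 ≈ 126.80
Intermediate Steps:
y(M) = -M (y(M) = -3 + (3 - M) = -M)
Z(X, b) = (6 + b)/(X + b) (Z(X, b) = (-1*(-6) + b)/(X + b) = (6 + b)/(X + b))
L(g) = -g + 7*g**2 (L(g) = 7*g**2 - g = -g + 7*g**2)
sqrt(Z(-152, 54) + L(48)) = sqrt((6 + 54)/(-152 + 54) + 48*(-1 + 7*48)) = sqrt(60/(-98) + 48*(-1 + 336)) = sqrt(-1/98*60 + 48*335) = sqrt(-30/49 + 16080) = sqrt(787890/49) = sqrt(787890)/7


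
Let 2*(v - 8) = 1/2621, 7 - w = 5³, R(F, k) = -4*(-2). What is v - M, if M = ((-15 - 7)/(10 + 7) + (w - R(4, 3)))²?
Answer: -24535621039/1514938 ≈ -16196.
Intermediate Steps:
R(F, k) = 8
w = -118 (w = 7 - 1*5³ = 7 - 1*125 = 7 - 125 = -118)
M = 4682896/289 (M = ((-15 - 7)/(10 + 7) + (-118 - 1*8))² = (-22/17 + (-118 - 8))² = (-22*1/17 - 126)² = (-22/17 - 126)² = (-2164/17)² = 4682896/289 ≈ 16204.)
v = 41937/5242 (v = 8 + (½)/2621 = 8 + (½)*(1/2621) = 8 + 1/5242 = 41937/5242 ≈ 8.0002)
v - M = 41937/5242 - 1*4682896/289 = 41937/5242 - 4682896/289 = -24535621039/1514938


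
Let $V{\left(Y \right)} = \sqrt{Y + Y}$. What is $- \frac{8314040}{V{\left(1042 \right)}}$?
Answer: $- \frac{4157020 \sqrt{521}}{521} \approx -1.8212 \cdot 10^{5}$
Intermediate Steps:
$V{\left(Y \right)} = \sqrt{2} \sqrt{Y}$ ($V{\left(Y \right)} = \sqrt{2 Y} = \sqrt{2} \sqrt{Y}$)
$- \frac{8314040}{V{\left(1042 \right)}} = - \frac{8314040}{\sqrt{2} \sqrt{1042}} = - \frac{8314040}{2 \sqrt{521}} = - 8314040 \frac{\sqrt{521}}{1042} = - \frac{4157020 \sqrt{521}}{521}$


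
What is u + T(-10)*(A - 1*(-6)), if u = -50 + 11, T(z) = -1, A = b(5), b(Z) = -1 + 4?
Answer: -48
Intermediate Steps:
b(Z) = 3
A = 3
u = -39
u + T(-10)*(A - 1*(-6)) = -39 - (3 - 1*(-6)) = -39 - (3 + 6) = -39 - 1*9 = -39 - 9 = -48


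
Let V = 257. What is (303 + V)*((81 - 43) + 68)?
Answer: 59360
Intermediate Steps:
(303 + V)*((81 - 43) + 68) = (303 + 257)*((81 - 43) + 68) = 560*(38 + 68) = 560*106 = 59360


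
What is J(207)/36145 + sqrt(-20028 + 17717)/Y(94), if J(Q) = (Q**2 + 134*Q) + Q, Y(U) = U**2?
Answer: 70794/36145 + I*sqrt(2311)/8836 ≈ 1.9586 + 0.0054406*I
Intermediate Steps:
J(Q) = Q**2 + 135*Q
J(207)/36145 + sqrt(-20028 + 17717)/Y(94) = (207*(135 + 207))/36145 + sqrt(-20028 + 17717)/(94**2) = (207*342)*(1/36145) + sqrt(-2311)/8836 = 70794*(1/36145) + (I*sqrt(2311))*(1/8836) = 70794/36145 + I*sqrt(2311)/8836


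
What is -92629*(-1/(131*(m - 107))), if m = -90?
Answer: -92629/25807 ≈ -3.5893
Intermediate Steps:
-92629*(-1/(131*(m - 107))) = -92629*(-1/(131*(-90 - 107))) = -92629/((-131*(-197))) = -92629/25807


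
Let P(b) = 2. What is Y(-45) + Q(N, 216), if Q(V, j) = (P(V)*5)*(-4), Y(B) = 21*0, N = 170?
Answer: -40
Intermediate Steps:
Y(B) = 0
Q(V, j) = -40 (Q(V, j) = (2*5)*(-4) = 10*(-4) = -40)
Y(-45) + Q(N, 216) = 0 - 40 = -40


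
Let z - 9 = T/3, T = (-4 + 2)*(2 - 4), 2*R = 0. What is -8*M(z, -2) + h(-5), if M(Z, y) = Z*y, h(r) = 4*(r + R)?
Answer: 436/3 ≈ 145.33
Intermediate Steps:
R = 0 (R = (½)*0 = 0)
h(r) = 4*r (h(r) = 4*(r + 0) = 4*r)
T = 4 (T = -2*(-2) = 4)
z = 31/3 (z = 9 + 4/3 = 31/3 ≈ 10.333)
-8*M(z, -2) + h(-5) = -248*(-2)/3 + 4*(-5) = -8*(-62/3) - 20 = 496/3 - 20 = 436/3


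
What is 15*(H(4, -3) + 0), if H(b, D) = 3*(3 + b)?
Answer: 315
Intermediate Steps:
H(b, D) = 9 + 3*b
15*(H(4, -3) + 0) = 15*((9 + 3*4) + 0) = 15*((9 + 12) + 0) = 15*(21 + 0) = 15*21 = 315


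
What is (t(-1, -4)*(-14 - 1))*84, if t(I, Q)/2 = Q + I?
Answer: 12600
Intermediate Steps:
t(I, Q) = 2*I + 2*Q (t(I, Q) = 2*(Q + I) = 2*(I + Q) = 2*I + 2*Q)
(t(-1, -4)*(-14 - 1))*84 = ((2*(-1) + 2*(-4))*(-14 - 1))*84 = ((-2 - 8)*(-15))*84 = -10*(-15)*84 = 150*84 = 12600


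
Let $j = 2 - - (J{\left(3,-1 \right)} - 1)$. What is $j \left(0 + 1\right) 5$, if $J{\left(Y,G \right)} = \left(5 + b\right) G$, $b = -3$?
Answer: $-5$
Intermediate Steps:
$J{\left(Y,G \right)} = 2 G$ ($J{\left(Y,G \right)} = \left(5 - 3\right) G = 2 G$)
$j = -1$ ($j = 2 - - (2 \left(-1\right) - 1) = 2 - - (-2 - 1) = 2 - \left(-1\right) \left(-3\right) = 2 - 3 = -1$)
$j \left(0 + 1\right) 5 = - \left(0 + 1\right) 5 = - 1 \cdot 5 = \left(-1\right) 5 = -5$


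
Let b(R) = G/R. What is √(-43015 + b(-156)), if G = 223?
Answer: I*√261711957/78 ≈ 207.4*I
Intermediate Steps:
b(R) = 223/R
√(-43015 + b(-156)) = √(-43015 + 223/(-156)) = √(-43015 + 223*(-1/156)) = √(-43015 - 223/156) = √(-6710563/156) = I*√261711957/78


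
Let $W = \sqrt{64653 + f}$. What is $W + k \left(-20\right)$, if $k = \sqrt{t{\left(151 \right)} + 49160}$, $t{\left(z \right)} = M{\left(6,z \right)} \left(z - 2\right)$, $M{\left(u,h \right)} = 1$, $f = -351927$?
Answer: $- 20 \sqrt{49309} + i \sqrt{287274} \approx -4441.1 + 535.98 i$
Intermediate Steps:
$t{\left(z \right)} = -2 + z$ ($t{\left(z \right)} = 1 \left(z - 2\right) = 1 \left(-2 + z\right) = -2 + z$)
$k = \sqrt{49309}$ ($k = \sqrt{\left(-2 + 151\right) + 49160} = \sqrt{149 + 49160} = \sqrt{49309} \approx 222.06$)
$W = i \sqrt{287274}$ ($W = \sqrt{64653 - 351927} = \sqrt{-287274} = i \sqrt{287274} \approx 535.98 i$)
$W + k \left(-20\right) = i \sqrt{287274} + \sqrt{49309} \left(-20\right) = i \sqrt{287274} - 20 \sqrt{49309} = - 20 \sqrt{49309} + i \sqrt{287274}$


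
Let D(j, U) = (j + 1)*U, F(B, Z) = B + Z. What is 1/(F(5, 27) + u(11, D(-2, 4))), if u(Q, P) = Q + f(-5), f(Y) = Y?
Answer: 1/38 ≈ 0.026316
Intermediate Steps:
D(j, U) = U*(1 + j) (D(j, U) = (1 + j)*U = U*(1 + j))
u(Q, P) = -5 + Q (u(Q, P) = Q - 5 = -5 + Q)
1/(F(5, 27) + u(11, D(-2, 4))) = 1/((5 + 27) + (-5 + 11)) = 1/(32 + 6) = 1/38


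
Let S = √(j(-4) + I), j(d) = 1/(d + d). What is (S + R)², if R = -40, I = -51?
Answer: (160 - I*√818)²/16 ≈ 1548.9 - 572.01*I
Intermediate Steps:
j(d) = 1/(2*d)
S = I*√818/4 (S = √((½)/(-4) - 51) = √((½)*(-¼) - 51) = √(-⅛ - 51) = √(-409/8) = I*√818/4 ≈ 7.1502*I)
(S + R)² = (I*√818/4 - 40)² = (-40 + I*√818/4)²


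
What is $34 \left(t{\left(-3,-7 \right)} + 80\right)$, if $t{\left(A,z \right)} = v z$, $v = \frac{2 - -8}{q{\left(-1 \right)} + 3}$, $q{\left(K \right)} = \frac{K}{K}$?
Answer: $2125$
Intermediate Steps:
$q{\left(K \right)} = 1$
$v = \frac{5}{2}$ ($v = \frac{2 - -8}{1 + 3} = \frac{2 + 8}{4} = 10 \cdot \frac{1}{4} = \frac{5}{2} \approx 2.5$)
$t{\left(A,z \right)} = \frac{5 z}{2}$
$34 \left(t{\left(-3,-7 \right)} + 80\right) = 34 \left(\frac{5}{2} \left(-7\right) + 80\right) = 34 \left(- \frac{35}{2} + 80\right) = 34 \cdot \frac{125}{2} = 2125$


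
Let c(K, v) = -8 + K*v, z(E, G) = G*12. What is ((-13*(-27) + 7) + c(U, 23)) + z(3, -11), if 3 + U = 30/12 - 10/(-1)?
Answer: 873/2 ≈ 436.50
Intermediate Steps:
z(E, G) = 12*G
U = 19/2 (U = -3 + (30/12 - 10/(-1)) = -3 + (30*(1/12) - 10*(-1)) = -3 + (5/2 + 10) = -3 + 25/2 = 19/2 ≈ 9.5000)
((-13*(-27) + 7) + c(U, 23)) + z(3, -11) = ((-13*(-27) + 7) + (-8 + (19/2)*23)) + 12*(-11) = ((351 + 7) + (-8 + 437/2)) - 132 = (358 + 421/2) - 132 = 1137/2 - 132 = 873/2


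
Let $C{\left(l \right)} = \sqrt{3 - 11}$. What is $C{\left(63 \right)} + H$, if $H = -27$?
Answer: $-27 + 2 i \sqrt{2} \approx -27.0 + 2.8284 i$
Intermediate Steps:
$C{\left(l \right)} = 2 i \sqrt{2}$ ($C{\left(l \right)} = \sqrt{-8} = 2 i \sqrt{2}$)
$C{\left(63 \right)} + H = 2 i \sqrt{2} - 27 = -27 + 2 i \sqrt{2}$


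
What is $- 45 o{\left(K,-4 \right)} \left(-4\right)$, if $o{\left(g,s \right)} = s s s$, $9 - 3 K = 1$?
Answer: $-11520$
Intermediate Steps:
$K = \frac{8}{3}$ ($K = 3 - \frac{1}{3} = \frac{8}{3} \approx 2.6667$)
$o{\left(g,s \right)} = s^{3}$ ($o{\left(g,s \right)} = s^{2} s = s^{3}$)
$- 45 o{\left(K,-4 \right)} \left(-4\right) = - 45 \left(-4\right)^{3} \left(-4\right) = \left(-45\right) \left(-64\right) \left(-4\right) = 2880 \left(-4\right) = -11520$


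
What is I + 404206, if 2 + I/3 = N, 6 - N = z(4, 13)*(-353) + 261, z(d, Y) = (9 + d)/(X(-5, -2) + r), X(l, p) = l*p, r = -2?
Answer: 3241247/8 ≈ 4.0516e+5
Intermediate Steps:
z(d, Y) = 9/8 + d/8 (z(d, Y) = (9 + d)/(-5*(-2) - 2) = (9 + d)/(10 - 2) = (9 + d)/8 = (9 + d)*(1/8) = 9/8 + d/8)
N = 2549/8 (N = 6 - ((9/8 + (1/8)*4)*(-353) + 261) = 6 - ((9/8 + 1/2)*(-353) + 261) = 6 - ((13/8)*(-353) + 261) = 6 - (-4589/8 + 261) = 6 - 1*(-2501/8) = 6 + 2501/8 = 2549/8 ≈ 318.63)
I = 7599/8 (I = -6 + 3*(2549/8) = -6 + 7647/8 = 7599/8 ≈ 949.88)
I + 404206 = 7599/8 + 404206 = 3241247/8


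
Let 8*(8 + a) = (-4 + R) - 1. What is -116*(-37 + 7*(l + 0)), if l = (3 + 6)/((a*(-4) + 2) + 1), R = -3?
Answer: 53360/13 ≈ 4104.6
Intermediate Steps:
a = -9 (a = -8 + ((-4 - 3) - 1)/8 = -8 + (-7 - 1)/8 = -8 + (⅛)*(-8) = -8 - 1 = -9)
l = 3/13 (l = (3 + 6)/((-9*(-4) + 2) + 1) = 9/((36 + 2) + 1) = 9/(38 + 1) = 9/39 = 9*(1/39) = 3/13 ≈ 0.23077)
-116*(-37 + 7*(l + 0)) = -116*(-37 + 7*(3/13 + 0)) = -116*(-37 + 7*(3/13)) = -116*(-37 + 21/13) = -116*(-460/13) = 53360/13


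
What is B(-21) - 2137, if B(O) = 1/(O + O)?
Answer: -89755/42 ≈ -2137.0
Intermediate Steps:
B(O) = 1/(2*O)
B(-21) - 2137 = (1/2)/(-21) - 2137 = (1/2)*(-1/21) - 2137 = -1/42 - 2137 = -89755/42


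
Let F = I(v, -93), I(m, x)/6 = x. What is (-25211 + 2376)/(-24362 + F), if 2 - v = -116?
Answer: 4567/4984 ≈ 0.91633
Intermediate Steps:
v = 118 (v = 2 - 1*(-116) = 2 + 116 = 118)
I(m, x) = 6*x
F = -558 (F = 6*(-93) = -558)
(-25211 + 2376)/(-24362 + F) = (-25211 + 2376)/(-24362 - 558) = -22835/(-24920) = -22835*(-1/24920) = 4567/4984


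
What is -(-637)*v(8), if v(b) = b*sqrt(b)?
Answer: 10192*sqrt(2) ≈ 14414.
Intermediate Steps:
v(b) = b**(3/2)
-(-637)*v(8) = -(-637)*8**(3/2) = -(-637)*16*sqrt(2) = -(-10192)*sqrt(2) = 10192*sqrt(2)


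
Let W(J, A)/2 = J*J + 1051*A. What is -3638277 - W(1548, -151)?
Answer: -8113483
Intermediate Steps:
W(J, A) = 2*J² + 2102*A (W(J, A) = 2*(J*J + 1051*A) = 2*(J² + 1051*A) = 2*J² + 2102*A)
-3638277 - W(1548, -151) = -3638277 - (2*1548² + 2102*(-151)) = -3638277 - (2*2396304 - 317402) = -3638277 - (4792608 - 317402) = -3638277 - 1*4475206 = -3638277 - 4475206 = -8113483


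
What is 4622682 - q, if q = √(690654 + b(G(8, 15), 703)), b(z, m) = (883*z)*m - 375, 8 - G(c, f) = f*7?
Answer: 4622682 - I*√59522374 ≈ 4.6227e+6 - 7715.1*I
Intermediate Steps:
G(c, f) = 8 - 7*f (G(c, f) = 8 - f*7 = 8 - 7*f)
b(z, m) = -375 + 883*m*z (b(z, m) = 883*m*z - 375 = -375 + 883*m*z)
q = I*√59522374 (q = √(690654 + (-375 + 883*703*(8 - 7*15))) = √(690654 + (-375 + 883*703*(8 - 105))) = √(690654 + (-375 + 883*703*(-97))) = √(690654 + (-375 - 60212653)) = √(690654 - 60213028) = √(-59522374) = I*√59522374 ≈ 7715.1*I)
4622682 - q = 4622682 - I*√59522374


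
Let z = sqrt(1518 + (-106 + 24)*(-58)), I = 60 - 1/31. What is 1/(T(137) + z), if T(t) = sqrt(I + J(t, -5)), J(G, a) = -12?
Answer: 31/(sqrt(46097) + 31*sqrt(6274)) ≈ 0.011610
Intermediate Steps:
I = 1859/31 (I = 60 - 1*1/31 = 60 - 1/31 = 1859/31 ≈ 59.968)
T(t) = sqrt(46097)/31 (T(t) = sqrt(1859/31 - 12) = sqrt(1487/31) = sqrt(46097)/31)
z = sqrt(6274) (z = sqrt(1518 - 82*(-58)) = sqrt(1518 + 4756) = sqrt(6274) ≈ 79.209)
1/(T(137) + z) = 1/(sqrt(46097)/31 + sqrt(6274)) = 1/(sqrt(6274) + sqrt(46097)/31)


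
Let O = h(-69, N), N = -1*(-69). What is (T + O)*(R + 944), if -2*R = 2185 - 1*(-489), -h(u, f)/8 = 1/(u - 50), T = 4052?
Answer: -189503028/119 ≈ -1.5925e+6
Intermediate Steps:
N = 69
h(u, f) = -8/(-50 + u) (h(u, f) = -8/(u - 50) = -8/(-50 + u))
R = -1337 (R = -(2185 - 1*(-489))/2 = -(2185 + 489)/2 = -1/2*2674 = -1337)
O = 8/119 (O = -8/(-50 - 69) = -8/(-119) = -8*(-1/119) = 8/119 ≈ 0.067227)
(T + O)*(R + 944) = (4052 + 8/119)*(-1337 + 944) = (482196/119)*(-393) = -189503028/119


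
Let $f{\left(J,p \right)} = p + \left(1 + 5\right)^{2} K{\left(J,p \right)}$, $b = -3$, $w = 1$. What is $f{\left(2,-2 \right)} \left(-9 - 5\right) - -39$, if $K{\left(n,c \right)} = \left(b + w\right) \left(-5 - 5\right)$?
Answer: $-10013$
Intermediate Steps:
$K{\left(n,c \right)} = 20$ ($K{\left(n,c \right)} = \left(-3 + 1\right) \left(-5 - 5\right) = \left(-2\right) \left(-10\right) = 20$)
$f{\left(J,p \right)} = 720 + p$ ($f{\left(J,p \right)} = p + \left(1 + 5\right)^{2} \cdot 20 = p + 6^{2} \cdot 20 = p + 36 \cdot 20 = p + 720 = 720 + p$)
$f{\left(2,-2 \right)} \left(-9 - 5\right) - -39 = \left(720 - 2\right) \left(-9 - 5\right) - -39 = 718 \left(-14\right) + 39 = -10052 + 39 = -10013$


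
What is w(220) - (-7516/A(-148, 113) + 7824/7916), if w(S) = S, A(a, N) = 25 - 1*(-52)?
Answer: 48247812/152383 ≈ 316.62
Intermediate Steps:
A(a, N) = 77 (A(a, N) = 25 + 52 = 77)
w(220) - (-7516/A(-148, 113) + 7824/7916) = 220 - (-7516/77 + 7824/7916) = 220 - (-7516*1/77 + 7824*(1/7916)) = 220 - (-7516/77 + 1956/1979) = 220 - 1*(-14723552/152383) = 220 + 14723552/152383 = 48247812/152383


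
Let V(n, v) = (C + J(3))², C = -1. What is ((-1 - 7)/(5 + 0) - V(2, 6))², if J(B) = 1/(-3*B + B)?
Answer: 284089/32400 ≈ 8.7682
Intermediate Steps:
J(B) = -1/(2*B) (J(B) = 1/(-2*B) = -1/(2*B))
V(n, v) = 49/36 (V(n, v) = (-1 - ½/3)² = (-1 - ½*⅓)² = (-1 - ⅙)² = (-7/6)² = 49/36)
((-1 - 7)/(5 + 0) - V(2, 6))² = ((-1 - 7)/(5 + 0) - 1*49/36)² = (-8/5 - 49/36)² = (-533/180)² = 284089/32400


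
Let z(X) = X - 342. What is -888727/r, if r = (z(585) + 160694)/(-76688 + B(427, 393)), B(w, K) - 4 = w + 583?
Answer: 9607646714/22991 ≈ 4.1789e+5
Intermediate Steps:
B(w, K) = 587 + w (B(w, K) = 4 + (w + 583) = 4 + (583 + w) = 587 + w)
z(X) = -342 + X
r = -160937/75674 (r = ((-342 + 585) + 160694)/(-76688 + (587 + 427)) = (243 + 160694)/(-76688 + 1014) = 160937/(-75674) = 160937*(-1/75674) = -160937/75674 ≈ -2.1267)
-888727/r = -888727/(-160937/75674) = -888727*(-75674/160937) = 9607646714/22991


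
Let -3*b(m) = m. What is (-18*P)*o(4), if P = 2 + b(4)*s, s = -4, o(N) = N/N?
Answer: -132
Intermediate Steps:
o(N) = 1
b(m) = -m/3
P = 22/3 (P = 2 - 1/3*4*(-4) = 2 - 4/3*(-4) = 2 + 16/3 = 22/3 ≈ 7.3333)
(-18*P)*o(4) = -18*22/3*1 = -132*1 = -132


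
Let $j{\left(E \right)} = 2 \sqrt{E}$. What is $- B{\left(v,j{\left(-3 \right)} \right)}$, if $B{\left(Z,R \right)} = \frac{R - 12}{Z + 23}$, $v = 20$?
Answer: $\frac{12}{43} - \frac{2 i \sqrt{3}}{43} \approx 0.27907 - 0.08056 i$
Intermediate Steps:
$B{\left(Z,R \right)} = \frac{-12 + R}{23 + Z}$
$- B{\left(v,j{\left(-3 \right)} \right)} = - \frac{-12 + 2 \sqrt{-3}}{23 + 20} = - \frac{-12 + 2 i \sqrt{3}}{43} = - (- \frac{12}{43} + \frac{2 i \sqrt{3}}{43}) = \frac{12}{43} - \frac{2 i \sqrt{3}}{43}$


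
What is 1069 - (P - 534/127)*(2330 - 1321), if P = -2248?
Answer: 288740033/127 ≈ 2.2735e+6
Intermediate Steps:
1069 - (P - 534/127)*(2330 - 1321) = 1069 - (-2248 - 534/127)*(2330 - 1321) = 1069 - (-2248 - 534*1/127)*1009 = 1069 - (-2248 - 534/127)*1009 = 1069 - (-286030)*1009/127 = 1069 - 1*(-288604270/127) = 1069 + 288604270/127 = 288740033/127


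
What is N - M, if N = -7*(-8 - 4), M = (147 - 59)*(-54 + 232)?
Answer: -15580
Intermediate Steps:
M = 15664 (M = 88*178 = 15664)
N = 84 (N = -7*(-12) = 84)
N - M = 84 - 1*15664 = 84 - 15664 = -15580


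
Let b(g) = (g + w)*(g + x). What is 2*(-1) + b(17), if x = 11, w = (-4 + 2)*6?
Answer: 138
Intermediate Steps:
w = -12 (w = -2*6 = -12)
b(g) = (-12 + g)*(11 + g) (b(g) = (g - 12)*(g + 11) = (-12 + g)*(11 + g))
2*(-1) + b(17) = 2*(-1) + (-132 + 17² - 1*17) = -2 + (-132 + 289 - 17) = -2 + 140 = 138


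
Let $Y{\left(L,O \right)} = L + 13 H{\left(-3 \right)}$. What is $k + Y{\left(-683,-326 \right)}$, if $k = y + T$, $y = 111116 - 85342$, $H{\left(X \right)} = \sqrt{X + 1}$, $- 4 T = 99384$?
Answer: $245 + 13 i \sqrt{2} \approx 245.0 + 18.385 i$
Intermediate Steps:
$T = -24846$ ($T = \left(- \frac{1}{4}\right) 99384 = -24846$)
$H{\left(X \right)} = \sqrt{1 + X}$
$y = 25774$ ($y = 111116 - 85342 = 25774$)
$Y{\left(L,O \right)} = L + 13 i \sqrt{2}$ ($Y{\left(L,O \right)} = L + 13 \sqrt{1 - 3} = L + 13 \sqrt{-2} = L + 13 i \sqrt{2}$)
$k = 928$ ($k = 25774 - 24846 = 928$)
$k + Y{\left(-683,-326 \right)} = 928 - \left(683 - 13 i \sqrt{2}\right) = 245 + 13 i \sqrt{2}$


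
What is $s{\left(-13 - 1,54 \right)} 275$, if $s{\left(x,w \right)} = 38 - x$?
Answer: $14300$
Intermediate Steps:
$s{\left(-13 - 1,54 \right)} 275 = \left(38 - \left(-13 - 1\right)\right) 275 = \left(38 - -14\right) 275 = \left(38 + 14\right) 275 = 52 \cdot 275 = 14300$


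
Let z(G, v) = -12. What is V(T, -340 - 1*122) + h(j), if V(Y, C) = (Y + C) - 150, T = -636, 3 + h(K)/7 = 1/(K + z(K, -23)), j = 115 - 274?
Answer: -217006/171 ≈ -1269.0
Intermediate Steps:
j = -159
h(K) = -21 + 7/(-12 + K) (h(K) = -21 + 7/(K - 12) = -21 + 7/(-12 + K))
V(Y, C) = -150 + C + Y (V(Y, C) = (C + Y) - 150 = -150 + C + Y)
V(T, -340 - 1*122) + h(j) = (-150 + (-340 - 1*122) - 636) + 7*(37 - 3*(-159))/(-12 - 159) = (-150 + (-340 - 122) - 636) + 7*(37 + 477)/(-171) = (-150 - 462 - 636) + 7*(-1/171)*514 = -1248 - 3598/171 = -217006/171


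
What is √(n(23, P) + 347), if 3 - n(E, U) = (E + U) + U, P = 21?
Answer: √285 ≈ 16.882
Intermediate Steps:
n(E, U) = 3 - E - 2*U (n(E, U) = 3 - ((E + U) + U) = 3 - (E + 2*U) = 3 + (-E - 2*U) = 3 - E - 2*U)
√(n(23, P) + 347) = √((3 - 1*23 - 2*21) + 347) = √((3 - 23 - 42) + 347) = √(-62 + 347) = √285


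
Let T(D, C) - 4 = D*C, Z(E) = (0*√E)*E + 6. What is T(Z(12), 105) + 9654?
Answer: 10288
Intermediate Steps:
Z(E) = 6 (Z(E) = 0*E + 6 = 0 + 6 = 6)
T(D, C) = 4 + C*D (T(D, C) = 4 + D*C = 4 + C*D)
T(Z(12), 105) + 9654 = (4 + 105*6) + 9654 = (4 + 630) + 9654 = 634 + 9654 = 10288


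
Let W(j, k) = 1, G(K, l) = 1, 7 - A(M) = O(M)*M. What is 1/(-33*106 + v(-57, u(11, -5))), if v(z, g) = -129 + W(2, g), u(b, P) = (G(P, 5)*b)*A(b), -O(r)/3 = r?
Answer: -1/3626 ≈ -0.00027579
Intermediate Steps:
O(r) = -3*r
A(M) = 7 + 3*M² (A(M) = 7 - (-3*M)*M = 7 - (-3)*M² = 7 + 3*M²)
u(b, P) = b*(7 + 3*b²) (u(b, P) = (1*b)*(7 + 3*b²) = b*(7 + 3*b²))
v(z, g) = -128 (v(z, g) = -129 + 1 = -128)
1/(-33*106 + v(-57, u(11, -5))) = 1/(-33*106 - 128) = 1/(-3498 - 128) = 1/(-3626) = -1/3626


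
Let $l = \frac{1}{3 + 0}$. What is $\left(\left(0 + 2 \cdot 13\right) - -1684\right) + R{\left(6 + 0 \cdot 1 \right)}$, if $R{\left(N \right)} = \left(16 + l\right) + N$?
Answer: $\frac{5197}{3} \approx 1732.3$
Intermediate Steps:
$l = \frac{1}{3} \approx 0.33333$
$R{\left(N \right)} = \frac{49}{3} + N$ ($R{\left(N \right)} = \left(16 + \frac{1}{3}\right) + N = \frac{49}{3} + N$)
$\left(\left(0 + 2 \cdot 13\right) - -1684\right) + R{\left(6 + 0 \cdot 1 \right)} = \left(\left(0 + 2 \cdot 13\right) - -1684\right) + \left(\frac{49}{3} + \left(6 + 0 \cdot 1\right)\right) = \left(\left(0 + 26\right) + 1684\right) + \left(\frac{49}{3} + \left(6 + 0\right)\right) = \left(26 + 1684\right) + \left(\frac{49}{3} + 6\right) = 1710 + \frac{67}{3} = \frac{5197}{3}$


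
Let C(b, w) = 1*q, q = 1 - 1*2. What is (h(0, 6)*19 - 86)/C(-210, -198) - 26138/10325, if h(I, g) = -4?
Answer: 235216/1475 ≈ 159.47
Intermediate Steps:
q = -1 (q = 1 - 2 = -1)
C(b, w) = -1 (C(b, w) = 1*(-1) = -1)
(h(0, 6)*19 - 86)/C(-210, -198) - 26138/10325 = (-4*19 - 86)/(-1) - 26138/10325 = (-76 - 86)*(-1) - 26138*1/10325 = -162*(-1) - 3734/1475 = 162 - 3734/1475 = 235216/1475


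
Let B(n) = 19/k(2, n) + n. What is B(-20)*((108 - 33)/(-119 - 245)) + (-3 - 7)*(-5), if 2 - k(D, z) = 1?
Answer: 18275/364 ≈ 50.206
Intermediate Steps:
k(D, z) = 1 (k(D, z) = 2 - 1*1 = 2 - 1 = 1)
B(n) = 19 + n (B(n) = 19/1 + n = 19*1 + n = 19 + n)
B(-20)*((108 - 33)/(-119 - 245)) + (-3 - 7)*(-5) = (19 - 20)*((108 - 33)/(-119 - 245)) + (-3 - 7)*(-5) = -75/(-364) - 10*(-5) = -75*(-1)/364 + 50 = -1*(-75/364) + 50 = 75/364 + 50 = 18275/364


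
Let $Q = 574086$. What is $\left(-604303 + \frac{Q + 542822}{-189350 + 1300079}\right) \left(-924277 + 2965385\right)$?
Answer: $- \frac{1370023837008136732}{1110729} \approx -1.2334 \cdot 10^{12}$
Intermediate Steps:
$\left(-604303 + \frac{Q + 542822}{-189350 + 1300079}\right) \left(-924277 + 2965385\right) = \left(-604303 + \frac{574086 + 542822}{-189350 + 1300079}\right) \left(-924277 + 2965385\right) = \left(-604303 + \frac{1116908}{1110729}\right) 2041108 = \left(- \frac{671215749979}{1110729}\right) 2041108 = - \frac{1370023837008136732}{1110729}$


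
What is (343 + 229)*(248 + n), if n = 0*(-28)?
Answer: 141856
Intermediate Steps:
n = 0
(343 + 229)*(248 + n) = (343 + 229)*(248 + 0) = 572*248 = 141856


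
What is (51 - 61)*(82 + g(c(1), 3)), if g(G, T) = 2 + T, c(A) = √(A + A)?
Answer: -870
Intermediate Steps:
c(A) = √2*√A (c(A) = √(2*A) = √2*√A)
(51 - 61)*(82 + g(c(1), 3)) = (51 - 61)*(82 + (2 + 3)) = -10*(82 + 5) = -10*87 = -870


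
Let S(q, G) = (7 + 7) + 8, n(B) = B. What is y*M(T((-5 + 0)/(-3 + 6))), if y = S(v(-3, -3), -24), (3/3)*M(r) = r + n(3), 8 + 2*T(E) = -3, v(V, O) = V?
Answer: -55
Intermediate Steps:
T(E) = -11/2 (T(E) = -4 + (1/2)*(-3) = -4 - 3/2 = -11/2)
M(r) = 3 + r (M(r) = r + 3 = 3 + r)
S(q, G) = 22 (S(q, G) = 14 + 8 = 22)
y = 22
y*M(T((-5 + 0)/(-3 + 6))) = 22*(3 - 11/2) = 22*(-5/2) = -55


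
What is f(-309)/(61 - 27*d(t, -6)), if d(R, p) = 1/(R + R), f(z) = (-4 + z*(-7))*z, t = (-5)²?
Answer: -33356550/3023 ≈ -11034.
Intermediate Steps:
t = 25
f(z) = z*(-4 - 7*z) (f(z) = (-4 - 7*z)*z = z*(-4 - 7*z))
d(R, p) = 1/(2*R)
f(-309)/(61 - 27*d(t, -6)) = (-1*(-309)*(4 + 7*(-309)))/(61 - 27/(2*25)) = (-1*(-309)*(4 - 2163))/(61 - 27/(2*25)) = (-1*(-309)*(-2159))/(61 - 27*1/50) = -667131/(61 - 27/50) = -667131/3023/50 = -667131*50/3023 = -33356550/3023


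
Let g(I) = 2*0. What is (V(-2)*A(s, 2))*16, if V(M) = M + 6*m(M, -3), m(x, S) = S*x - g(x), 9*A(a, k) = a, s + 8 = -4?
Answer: -2176/3 ≈ -725.33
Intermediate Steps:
g(I) = 0
s = -12 (s = -8 - 4 = -12)
A(a, k) = a/9
m(x, S) = S*x (m(x, S) = S*x - 1*0 = S*x + 0 = S*x)
V(M) = -17*M (V(M) = M + 6*(-3*M) = M - 18*M = -17*M)
(V(-2)*A(s, 2))*16 = ((-17*(-2))*((1/9)*(-12)))*16 = (34*(-4/3))*16 = -136/3*16 = -2176/3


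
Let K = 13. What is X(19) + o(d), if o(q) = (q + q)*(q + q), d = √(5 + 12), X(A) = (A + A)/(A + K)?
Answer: 1107/16 ≈ 69.188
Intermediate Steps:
X(A) = 2*A/(13 + A) (X(A) = (A + A)/(A + 13) = (2*A)/(13 + A) = 2*A/(13 + A))
d = √17 ≈ 4.1231
o(q) = 4*q² (o(q) = (2*q)*(2*q) = 4*q²)
X(19) + o(d) = 2*19/(13 + 19) + 4*(√17)² = 2*19/32 + 4*17 = 2*19*(1/32) + 68 = 19/16 + 68 = 1107/16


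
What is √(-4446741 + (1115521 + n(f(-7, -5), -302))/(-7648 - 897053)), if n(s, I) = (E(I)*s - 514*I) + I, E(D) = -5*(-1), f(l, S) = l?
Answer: I*√3639587062649308953/904701 ≈ 2108.7*I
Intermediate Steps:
E(D) = 5
n(s, I) = -513*I + 5*s (n(s, I) = (5*s - 514*I) + I = (-514*I + 5*s) + I = -513*I + 5*s)
√(-4446741 + (1115521 + n(f(-7, -5), -302))/(-7648 - 897053)) = √(-4446741 + (1115521 + (-513*(-302) + 5*(-7)))/(-7648 - 897053)) = √(-4446741 + (1115521 + (154926 - 35))/(-904701)) = √(-4446741 + (1115521 + 154891)*(-1/904701)) = √(-4446741 + 1270412*(-1/904701)) = √(-4446741 - 1270412/904701) = √(-4022972299853/904701) = I*√3639587062649308953/904701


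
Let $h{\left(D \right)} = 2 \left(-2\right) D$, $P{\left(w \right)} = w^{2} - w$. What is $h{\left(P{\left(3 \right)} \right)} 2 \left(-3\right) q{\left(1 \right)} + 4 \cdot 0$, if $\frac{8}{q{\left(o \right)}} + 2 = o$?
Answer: $-1152$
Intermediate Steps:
$q{\left(o \right)} = \frac{8}{-2 + o}$
$h{\left(D \right)} = - 4 D$
$h{\left(P{\left(3 \right)} \right)} 2 \left(-3\right) q{\left(1 \right)} + 4 \cdot 0 = - 4 \cdot 3 \left(-1 + 3\right) 2 \left(-3\right) \frac{8}{-2 + 1} + 4 \cdot 0 = - 4 \cdot 3 \cdot 2 \left(- 6 \frac{8}{-1}\right) + 0 = \left(-4\right) 6 \left(- 6 \cdot 8 \left(-1\right)\right) + 0 = - 24 \left(\left(-6\right) \left(-8\right)\right) + 0 = \left(-24\right) 48 + 0 = -1152 + 0 = -1152$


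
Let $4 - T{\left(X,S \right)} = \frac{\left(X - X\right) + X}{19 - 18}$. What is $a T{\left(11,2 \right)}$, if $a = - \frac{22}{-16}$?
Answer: $- \frac{77}{8} \approx -9.625$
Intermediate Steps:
$a = \frac{11}{8}$ ($a = \left(-22\right) \left(- \frac{1}{16}\right) = \frac{11}{8} \approx 1.375$)
$T{\left(X,S \right)} = 4 - X$ ($T{\left(X,S \right)} = 4 - \frac{\left(X - X\right) + X}{19 - 18} = 4 - \frac{0 + X}{1} = 4 - X 1 = 4 - X$)
$a T{\left(11,2 \right)} = \frac{11 \left(4 - 11\right)}{8} = \frac{11}{8} \left(-7\right) = - \frac{77}{8}$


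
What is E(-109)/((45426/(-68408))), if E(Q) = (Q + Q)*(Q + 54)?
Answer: -410105960/22713 ≈ -18056.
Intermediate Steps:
E(Q) = 2*Q*(54 + Q) (E(Q) = (2*Q)*(54 + Q) = 2*Q*(54 + Q))
E(-109)/((45426/(-68408))) = (2*(-109)*(54 - 109))/((45426/(-68408))) = (2*(-109)*(-55))/((45426*(-1/68408))) = 11990/(-22713/34204) = 11990*(-34204/22713) = -410105960/22713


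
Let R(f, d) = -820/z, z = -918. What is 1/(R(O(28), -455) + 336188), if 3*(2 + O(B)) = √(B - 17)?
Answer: 459/154310702 ≈ 2.9745e-6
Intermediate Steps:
O(B) = -2 + √(-17 + B)/3 (O(B) = -2 + √(B - 17)/3 = -2 + √(-17 + B)/3)
R(f, d) = 410/459 (R(f, d) = -820/(-918) = -820*(-1/918) = 410/459)
1/(R(O(28), -455) + 336188) = 1/(410/459 + 336188) = 1/(154310702/459) = 459/154310702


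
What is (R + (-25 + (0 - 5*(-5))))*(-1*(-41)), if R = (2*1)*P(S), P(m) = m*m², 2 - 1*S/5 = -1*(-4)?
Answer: -82000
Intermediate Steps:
S = -10 (S = 10 - (-5)*(-4) = 10 - 5*4 = 10 - 20 = -10)
P(m) = m³
R = -2000 (R = (2*1)*(-10)³ = 2*(-1000) = -2000)
(R + (-25 + (0 - 5*(-5))))*(-1*(-41)) = (-2000 + (-25 + (0 - 5*(-5))))*(-1*(-41)) = (-2000 + (-25 + (0 + 25)))*41 = (-2000 + (-25 + 25))*41 = (-2000 + 0)*41 = -2000*41 = -82000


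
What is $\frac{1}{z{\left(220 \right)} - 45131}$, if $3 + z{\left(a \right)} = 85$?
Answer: $- \frac{1}{45049} \approx -2.2198 \cdot 10^{-5}$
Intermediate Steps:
$z{\left(a \right)} = 82$ ($z{\left(a \right)} = -3 + 85 = 82$)
$\frac{1}{z{\left(220 \right)} - 45131} = \frac{1}{82 - 45131} = \frac{1}{-45049} = - \frac{1}{45049}$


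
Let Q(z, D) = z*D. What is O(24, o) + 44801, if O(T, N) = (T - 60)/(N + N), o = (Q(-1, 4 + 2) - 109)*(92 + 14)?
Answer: 273062104/6095 ≈ 44801.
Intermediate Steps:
Q(z, D) = D*z
o = -12190 (o = ((4 + 2)*(-1) - 109)*(92 + 14) = (6*(-1) - 109)*106 = (-6 - 109)*106 = -115*106 = -12190)
O(T, N) = (-60 + T)/(2*N) (O(T, N) = (-60 + T)/((2*N)) = (-60 + T)*(1/(2*N)) = (-60 + T)/(2*N))
O(24, o) + 44801 = (½)*(-60 + 24)/(-12190) + 44801 = (½)*(-1/12190)*(-36) + 44801 = 9/6095 + 44801 = 273062104/6095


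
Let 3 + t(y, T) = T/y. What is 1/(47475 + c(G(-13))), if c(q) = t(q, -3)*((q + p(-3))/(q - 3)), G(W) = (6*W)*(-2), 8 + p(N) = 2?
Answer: 1326/62947925 ≈ 2.1065e-5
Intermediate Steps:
p(N) = -6 (p(N) = -8 + 2 = -6)
t(y, T) = -3 + T/y
G(W) = -12*W
c(q) = (-6 + q)*(-3 - 3/q)/(-3 + q) (c(q) = (-3 - 3/q)*((q - 6)/(q - 3)) = (-3 - 3/q)*((-6 + q)/(-3 + q)) = (-6 + q)*(-3 - 3/q)/(-3 + q))
1/(47475 + c(G(-13))) = 1/(47475 - 3*(1 - 12*(-13))*(-6 - 12*(-13))/(((-12*(-13)))*(-3 - 12*(-13)))) = 1/(47475 - 3*(1 + 156)*(-6 + 156)/(156*(-3 + 156))) = 1/(47475 - 3*1/156*157*150/153) = 1/(47475 - 3*1/156*1/153*157*150) = 1/(47475 - 3925/1326) = 1/(62947925/1326) = 1326/62947925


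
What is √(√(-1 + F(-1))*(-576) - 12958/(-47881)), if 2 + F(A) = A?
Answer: √(620441998 - 2641063865472*I)/47881 ≈ 24.003 - 23.997*I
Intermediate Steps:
F(A) = -2 + A
√(√(-1 + F(-1))*(-576) - 12958/(-47881)) = √(√(-1 + (-2 - 1))*(-576) - 12958/(-47881)) = √(√(-1 - 3)*(-576) - 12958*(-1/47881)) = √(√(-4)*(-576) + 12958/47881) = √((2*I)*(-576) + 12958/47881) = √(-1152*I + 12958/47881) = √(12958/47881 - 1152*I)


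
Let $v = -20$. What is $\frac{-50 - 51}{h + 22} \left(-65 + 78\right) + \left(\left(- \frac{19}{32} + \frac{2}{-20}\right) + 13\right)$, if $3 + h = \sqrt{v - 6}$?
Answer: $- \frac{3229517}{61920} + \frac{1313 i \sqrt{26}}{387} \approx -52.156 + 17.3 i$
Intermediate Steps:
$h = -3 + i \sqrt{26}$ ($h = -3 + \sqrt{-20 - 6} = -3 + \sqrt{-26} = -3 + i \sqrt{26} \approx -3.0 + 5.099 i$)
$\frac{-50 - 51}{h + 22} \left(-65 + 78\right) + \left(\left(- \frac{19}{32} + \frac{2}{-20}\right) + 13\right) = \frac{-50 - 51}{\left(-3 + i \sqrt{26}\right) + 22} \left(-65 + 78\right) + \left(\left(- \frac{19}{32} + \frac{2}{-20}\right) + 13\right) = - \frac{101}{19 + i \sqrt{26}} \cdot 13 + \left(\left(\left(-19\right) \frac{1}{32} + 2 \left(- \frac{1}{20}\right)\right) + 13\right) = - \frac{1313}{19 + i \sqrt{26}} + \left(\left(- \frac{19}{32} - \frac{1}{10}\right) + 13\right) = - \frac{1313}{19 + i \sqrt{26}} + \left(- \frac{111}{160} + 13\right) = - \frac{1313}{19 + i \sqrt{26}} + \frac{1969}{160} = \frac{1969}{160} - \frac{1313}{19 + i \sqrt{26}}$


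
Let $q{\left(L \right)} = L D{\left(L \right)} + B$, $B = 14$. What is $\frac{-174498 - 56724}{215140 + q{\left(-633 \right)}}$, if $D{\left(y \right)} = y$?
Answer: $- \frac{77074}{205281} \approx -0.37546$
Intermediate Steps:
$q{\left(L \right)} = 14 + L^{2}$ ($q{\left(L \right)} = L L + 14 = L^{2} + 14 = 14 + L^{2}$)
$\frac{-174498 - 56724}{215140 + q{\left(-633 \right)}} = \frac{-174498 - 56724}{215140 + \left(14 + \left(-633\right)^{2}\right)} = - \frac{231222}{215140 + \left(14 + 400689\right)} = - \frac{231222}{215140 + 400703} = - \frac{231222}{615843} = \left(-231222\right) \frac{1}{615843} = - \frac{77074}{205281}$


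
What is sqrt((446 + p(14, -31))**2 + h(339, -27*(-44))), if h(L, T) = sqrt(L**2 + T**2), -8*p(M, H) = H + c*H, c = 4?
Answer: sqrt(13860729 + 192*sqrt(169585))/8 ≈ 466.70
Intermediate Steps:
p(M, H) = -5*H/8 (p(M, H) = -(H + 4*H)/8 = -5*H/8)
sqrt((446 + p(14, -31))**2 + h(339, -27*(-44))) = sqrt((446 - 5/8*(-31))**2 + sqrt(339**2 + (-27*(-44))**2)) = sqrt((446 + 155/8)**2 + sqrt(114921 + 1188**2)) = sqrt((3723/8)**2 + sqrt(114921 + 1411344)) = sqrt(13860729/64 + sqrt(1526265)) = sqrt(13860729/64 + 3*sqrt(169585))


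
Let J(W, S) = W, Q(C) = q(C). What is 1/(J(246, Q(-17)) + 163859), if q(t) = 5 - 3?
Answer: 1/164105 ≈ 6.0937e-6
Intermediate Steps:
q(t) = 2
Q(C) = 2
1/(J(246, Q(-17)) + 163859) = 1/(246 + 163859) = 1/164105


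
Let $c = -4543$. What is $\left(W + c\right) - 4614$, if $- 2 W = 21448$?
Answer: $-19881$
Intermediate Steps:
$W = -10724$ ($W = \left(- \frac{1}{2}\right) 21448 = -10724$)
$\left(W + c\right) - 4614 = \left(-10724 - 4543\right) - 4614 = -15267 - 4614 = -19881$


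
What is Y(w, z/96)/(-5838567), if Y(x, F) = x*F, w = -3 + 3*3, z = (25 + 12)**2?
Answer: -1369/93417072 ≈ -1.4655e-5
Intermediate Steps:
z = 1369 (z = 37**2 = 1369)
w = 6 (w = -3 + 9 = 6)
Y(x, F) = F*x
Y(w, z/96)/(-5838567) = ((1369/96)*6)/(-5838567) = ((1369*(1/96))*6)*(-1/5838567) = ((1369/96)*6)*(-1/5838567) = (1369/16)*(-1/5838567) = -1369/93417072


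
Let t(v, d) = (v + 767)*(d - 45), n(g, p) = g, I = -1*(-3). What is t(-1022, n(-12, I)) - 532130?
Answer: -517595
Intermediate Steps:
I = 3
t(v, d) = (-45 + d)*(767 + v) (t(v, d) = (767 + v)*(-45 + d) = (-45 + d)*(767 + v))
t(-1022, n(-12, I)) - 532130 = (-34515 - 45*(-1022) + 767*(-12) - 12*(-1022)) - 532130 = (-34515 + 45990 - 9204 + 12264) - 532130 = 14535 - 532130 = -517595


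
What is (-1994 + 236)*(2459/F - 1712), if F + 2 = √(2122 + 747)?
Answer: 2871377732/955 - 1440974*√2869/955 ≈ 2.9259e+6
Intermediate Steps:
F = -2 + √2869 (F = -2 + √(2122 + 747) = -2 + √2869 ≈ 51.563)
(-1994 + 236)*(2459/F - 1712) = (-1994 + 236)*(2459/(-2 + √2869) - 1712) = -1758*(-1712 + 2459/(-2 + √2869)) = 3009696 - 4322922/(-2 + √2869)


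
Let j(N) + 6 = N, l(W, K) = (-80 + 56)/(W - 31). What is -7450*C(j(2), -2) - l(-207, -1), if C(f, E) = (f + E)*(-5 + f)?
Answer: -47873712/119 ≈ -4.0230e+5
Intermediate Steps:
l(W, K) = -24/(-31 + W)
j(N) = -6 + N
C(f, E) = (-5 + f)*(E + f) (C(f, E) = (E + f)*(-5 + f) = (-5 + f)*(E + f))
-7450*C(j(2), -2) - l(-207, -1) = -7450*((-6 + 2)² - 5*(-2) - 5*(-6 + 2) - 2*(-6 + 2)) - (-24)/(-31 - 207) = -7450*((-4)² + 10 - 5*(-4) - 2*(-4)) - (-24)/(-238) = -7450*(16 + 10 + 20 + 8) - (-24)*(-1)/238 = -7450*54 - 1*12/119 = -402300 - 12/119 = -47873712/119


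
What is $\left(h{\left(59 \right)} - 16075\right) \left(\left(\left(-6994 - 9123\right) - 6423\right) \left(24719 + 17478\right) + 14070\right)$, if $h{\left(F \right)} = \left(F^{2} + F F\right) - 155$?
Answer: $8814853281080$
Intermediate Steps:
$h{\left(F \right)} = -155 + 2 F^{2}$ ($h{\left(F \right)} = \left(F^{2} + F^{2}\right) - 155 = 2 F^{2} - 155 = -155 + 2 F^{2}$)
$\left(h{\left(59 \right)} - 16075\right) \left(\left(\left(-6994 - 9123\right) - 6423\right) \left(24719 + 17478\right) + 14070\right) = \left(\left(-155 + 2 \cdot 59^{2}\right) - 16075\right) \left(\left(\left(-6994 - 9123\right) - 6423\right) \left(24719 + 17478\right) + 14070\right) = \left(\left(-155 + 2 \cdot 3481\right) - 16075\right) \left(\left(\left(-6994 - 9123\right) - 6423\right) 42197 + 14070\right) = \left(\left(-155 + 6962\right) - 16075\right) \left(\left(-16117 - 6423\right) 42197 + 14070\right) = \left(6807 - 16075\right) \left(\left(-22540\right) 42197 + 14070\right) = - 9268 \left(-951120380 + 14070\right) = \left(-9268\right) \left(-951106310\right) = 8814853281080$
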